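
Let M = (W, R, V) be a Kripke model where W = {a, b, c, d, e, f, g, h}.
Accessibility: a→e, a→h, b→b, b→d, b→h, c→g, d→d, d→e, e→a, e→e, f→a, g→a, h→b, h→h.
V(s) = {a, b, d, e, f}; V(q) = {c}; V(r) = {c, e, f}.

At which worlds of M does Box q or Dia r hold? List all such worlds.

a, d, e

Let φ = Box q or Dia r. Evaluate φ at each world:
  a (successors {e, h}): φ is true.
  b (successors {b, d, h}): φ is false.
  c (successors {g}): φ is false.
  d (successors {d, e}): φ is true.
  e (successors {a, e}): φ is true.
  f (successors {a}): φ is false.
  g (successors {a}): φ is false.
  h (successors {b, h}): φ is false.
For instance, at f:
  At f: Box q is false, Dia r is false, so Box q or Dia r is false.
    At f: Box q requires q at every successor {a}.
      q fails at a, so Box q is false at f.
    At f: Dia r requires r at some successor in {a}.
      At a: r is false.
    So Dia r is false at f.
Satisfying worlds: {a, d, e}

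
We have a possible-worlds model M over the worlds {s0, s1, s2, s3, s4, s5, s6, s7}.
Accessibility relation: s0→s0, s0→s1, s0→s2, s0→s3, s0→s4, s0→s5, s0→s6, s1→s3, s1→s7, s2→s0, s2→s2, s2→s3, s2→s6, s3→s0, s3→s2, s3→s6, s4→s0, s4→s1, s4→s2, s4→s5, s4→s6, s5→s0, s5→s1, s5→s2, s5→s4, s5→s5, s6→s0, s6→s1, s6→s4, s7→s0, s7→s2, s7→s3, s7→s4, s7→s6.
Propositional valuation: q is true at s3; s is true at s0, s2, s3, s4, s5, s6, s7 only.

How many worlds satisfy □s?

Recall that □ψ holds at a world iff ψ holds at every accessible world, and ◇ψ holds iff ψ holds at some accessible world.
Let φ = □s. Evaluate φ at each world:
  s0 (successors {s0, s1, s2, s3, s4, s5, s6}): φ is false.
  s1 (successors {s3, s7}): φ is true.
  s2 (successors {s0, s2, s3, s6}): φ is true.
  s3 (successors {s0, s2, s6}): φ is true.
  s4 (successors {s0, s1, s2, s5, s6}): φ is false.
  s5 (successors {s0, s1, s2, s4, s5}): φ is false.
  s6 (successors {s0, s1, s4}): φ is false.
  s7 (successors {s0, s2, s3, s4, s6}): φ is true.
For instance, at s0:
  At s0: □s requires s at every successor {s0, s1, s2, s3, s4, s5, s6}.
    s fails at s1, so □s is false at s0.
Satisfying worlds: {s1, s2, s3, s7}

4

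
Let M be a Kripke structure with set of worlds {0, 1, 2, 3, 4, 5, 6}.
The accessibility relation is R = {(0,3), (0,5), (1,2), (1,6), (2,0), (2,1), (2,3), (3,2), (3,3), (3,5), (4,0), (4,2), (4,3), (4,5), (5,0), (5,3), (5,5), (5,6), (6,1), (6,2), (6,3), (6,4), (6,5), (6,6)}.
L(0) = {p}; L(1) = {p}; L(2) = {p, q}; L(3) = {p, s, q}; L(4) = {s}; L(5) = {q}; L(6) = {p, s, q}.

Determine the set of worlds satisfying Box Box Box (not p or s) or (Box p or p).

0, 1, 2, 3, 6

Let φ = Box Box Box (not p or s) or (Box p or p). Evaluate φ at each world:
  0 (successors {3, 5}): φ is true.
  1 (successors {2, 6}): φ is true.
  2 (successors {0, 1, 3}): φ is true.
  3 (successors {2, 3, 5}): φ is true.
  4 (successors {0, 2, 3, 5}): φ is false.
  5 (successors {0, 3, 5, 6}): φ is false.
  6 (successors {1, 2, 3, 4, 5, 6}): φ is true.
For instance, at 4:
  At 4: Box Box Box (not p or s) is false, Box p or p is false, so Box Box Box (not p or s) or (Box p or p) is false.
    At 4: Box Box Box (not p or s) requires Box Box (not p or s) at every successor {0, 2, 3, 5}.
      Box Box (not p or s) fails at 0, so Box Box Box (not p or s) is false at 4.
    At 4: Box p is false, p is false, so Box p or p is false.
      At 4: Box p requires p at every successor {0, 2, 3, 5}.
        p fails at 5, so Box p is false at 4.
Satisfying worlds: {0, 1, 2, 3, 6}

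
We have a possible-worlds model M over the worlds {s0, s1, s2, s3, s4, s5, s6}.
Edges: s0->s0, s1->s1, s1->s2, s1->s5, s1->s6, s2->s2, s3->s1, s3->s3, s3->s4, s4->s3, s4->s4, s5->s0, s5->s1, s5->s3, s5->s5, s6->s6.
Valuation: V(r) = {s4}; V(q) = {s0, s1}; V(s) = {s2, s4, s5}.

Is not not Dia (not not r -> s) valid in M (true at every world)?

Yes

Let φ = not not Dia (not not r -> s). Evaluate φ at each world:
  s0 (successors {s0}): φ is true.
  s1 (successors {s1, s2, s5, s6}): φ is true.
  s2 (successors {s2}): φ is true.
  s3 (successors {s1, s3, s4}): φ is true.
  s4 (successors {s3, s4}): φ is true.
  s5 (successors {s0, s1, s3, s5}): φ is true.
  s6 (successors {s6}): φ is true.
For instance, at s2:
  At s2: not Dia (not not r -> s) is false, so not not Dia (not not r -> s) is true.
    At s2: Dia (not not r -> s) is true, so not Dia (not not r -> s) is false.
      At s2: Dia (not not r -> s) requires not not r -> s at some successor in {s2}.
        not not r -> s holds at s2, so Dia (not not r -> s) is true at s2.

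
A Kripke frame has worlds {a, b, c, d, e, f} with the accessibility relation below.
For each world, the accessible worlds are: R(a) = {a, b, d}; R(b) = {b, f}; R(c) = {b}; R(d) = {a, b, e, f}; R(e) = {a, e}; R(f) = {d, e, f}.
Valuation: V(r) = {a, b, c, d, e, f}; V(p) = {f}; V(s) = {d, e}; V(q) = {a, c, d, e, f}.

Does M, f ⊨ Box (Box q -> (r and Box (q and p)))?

At f: Box (Box q -> (r and Box (q and p))) requires Box q -> (r and Box (q and p)) at every successor {d, e, f}.
  Box q -> (r and Box (q and p)) fails at e, so Box (Box q -> (r and Box (q and p))) is false at f.
    At e: Box q is true, r and Box (q and p) is false, so Box q -> (r and Box (q and p)) is false.
      At e: Box q requires q at every successor {a, e}.
        At a: q is true.
        At e: q is true.
      So Box q is true at e.
      At e: r is true, Box (q and p) is false, so r and Box (q and p) is false.

No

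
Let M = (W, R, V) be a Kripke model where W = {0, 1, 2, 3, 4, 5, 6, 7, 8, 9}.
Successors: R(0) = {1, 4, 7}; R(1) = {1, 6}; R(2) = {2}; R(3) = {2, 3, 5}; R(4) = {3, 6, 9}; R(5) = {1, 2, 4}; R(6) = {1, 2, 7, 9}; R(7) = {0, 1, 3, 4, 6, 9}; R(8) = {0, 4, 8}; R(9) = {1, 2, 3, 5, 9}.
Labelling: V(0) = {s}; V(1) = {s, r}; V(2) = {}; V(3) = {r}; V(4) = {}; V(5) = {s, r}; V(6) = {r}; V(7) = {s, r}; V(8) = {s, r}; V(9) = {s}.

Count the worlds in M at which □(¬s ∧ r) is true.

Let φ = □(¬s ∧ r). Evaluate φ at each world:
  0 (successors {1, 4, 7}): φ is false.
  1 (successors {1, 6}): φ is false.
  2 (successors {2}): φ is false.
  3 (successors {2, 3, 5}): φ is false.
  4 (successors {3, 6, 9}): φ is false.
  5 (successors {1, 2, 4}): φ is false.
  6 (successors {1, 2, 7, 9}): φ is false.
  7 (successors {0, 1, 3, 4, 6, 9}): φ is false.
  8 (successors {0, 4, 8}): φ is false.
  9 (successors {1, 2, 3, 5, 9}): φ is false.
For instance, at 6:
  At 6: □(¬s ∧ r) requires ¬s ∧ r at every successor {1, 2, 7, 9}.
    ¬s ∧ r fails at 1, so □(¬s ∧ r) is false at 6.
Satisfying worlds: none.

0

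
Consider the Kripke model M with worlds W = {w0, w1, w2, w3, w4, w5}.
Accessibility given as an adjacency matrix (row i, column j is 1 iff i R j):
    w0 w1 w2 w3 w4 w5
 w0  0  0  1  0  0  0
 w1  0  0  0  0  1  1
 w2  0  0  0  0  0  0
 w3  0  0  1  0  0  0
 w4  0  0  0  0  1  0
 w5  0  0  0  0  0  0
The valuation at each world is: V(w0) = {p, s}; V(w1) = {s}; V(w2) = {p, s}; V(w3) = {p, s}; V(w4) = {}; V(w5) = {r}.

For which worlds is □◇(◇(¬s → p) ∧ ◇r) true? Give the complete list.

w2, w5

Let φ = □◇(◇(¬s → p) ∧ ◇r). Evaluate φ at each world:
  w0 (successors {w2}): φ is false.
  w1 (successors {w4, w5}): φ is false.
  w2 (successors ∅): φ is true.
  w3 (successors {w2}): φ is false.
  w4 (successors {w4}): φ is false.
  w5 (successors ∅): φ is true.
For instance, at w4:
  At w4: □◇(◇(¬s → p) ∧ ◇r) requires ◇(◇(¬s → p) ∧ ◇r) at every successor {w4}.
    ◇(◇(¬s → p) ∧ ◇r) fails at w4, so □◇(◇(¬s → p) ∧ ◇r) is false at w4.
      At w4: ◇(◇(¬s → p) ∧ ◇r) requires ◇(¬s → p) ∧ ◇r at some successor in {w4}.
        At w4: ◇(¬s → p) ∧ ◇r is false.
      So ◇(◇(¬s → p) ∧ ◇r) is false at w4.
Satisfying worlds: {w2, w5}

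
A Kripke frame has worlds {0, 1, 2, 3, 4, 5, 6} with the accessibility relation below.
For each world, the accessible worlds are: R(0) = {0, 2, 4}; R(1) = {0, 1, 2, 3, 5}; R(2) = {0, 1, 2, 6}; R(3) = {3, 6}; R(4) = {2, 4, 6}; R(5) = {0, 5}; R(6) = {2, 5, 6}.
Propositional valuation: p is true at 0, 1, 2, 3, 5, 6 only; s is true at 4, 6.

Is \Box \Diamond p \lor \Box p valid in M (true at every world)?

Yes

Recall that \Box ψ holds at a world iff ψ holds at every accessible world, and \Diamond ψ holds iff ψ holds at some accessible world.
Let φ = \Box \Diamond p \lor \Box p. Evaluate φ at each world:
  0 (successors {0, 2, 4}): φ is true.
  1 (successors {0, 1, 2, 3, 5}): φ is true.
  2 (successors {0, 1, 2, 6}): φ is true.
  3 (successors {3, 6}): φ is true.
  4 (successors {2, 4, 6}): φ is true.
  5 (successors {0, 5}): φ is true.
  6 (successors {2, 5, 6}): φ is true.
For instance, at 3:
  At 3: \Box \Diamond p is true, \Box p is true, so \Box \Diamond p \lor \Box p is true.
    At 3: \Box \Diamond p requires \Diamond p at every successor {3, 6}.
      At 3: \Diamond p is true.
      At 6: \Diamond p is true.
    So \Box \Diamond p is true at 3.
    At 3: \Box p requires p at every successor {3, 6}.
      At 3: p is true.
      At 6: p is true.
    So \Box p is true at 3.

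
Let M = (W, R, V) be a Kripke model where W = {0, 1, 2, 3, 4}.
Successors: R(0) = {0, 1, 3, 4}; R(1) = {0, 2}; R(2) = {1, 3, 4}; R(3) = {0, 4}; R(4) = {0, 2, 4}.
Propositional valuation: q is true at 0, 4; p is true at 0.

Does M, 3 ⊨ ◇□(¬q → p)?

No

Recall that □ψ holds at a world iff ψ holds at every accessible world, and ◇ψ holds iff ψ holds at some accessible world.
At 3: ◇□(¬q → p) requires □(¬q → p) at some successor in {0, 4}.
  At 0: □(¬q → p) is false.
  At 4: □(¬q → p) is false.
So ◇□(¬q → p) is false at 3.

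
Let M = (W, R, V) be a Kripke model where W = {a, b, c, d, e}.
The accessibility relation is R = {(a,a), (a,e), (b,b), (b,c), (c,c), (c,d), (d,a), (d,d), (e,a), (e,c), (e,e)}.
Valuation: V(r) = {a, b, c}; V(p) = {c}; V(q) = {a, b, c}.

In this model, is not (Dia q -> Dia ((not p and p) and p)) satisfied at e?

Yes

At e: Dia q -> Dia ((not p and p) and p) is false, so not (Dia q -> Dia ((not p and p) and p)) is true.
  At e: Dia q is true, Dia ((not p and p) and p) is false, so Dia q -> Dia ((not p and p) and p) is false.
    At e: Dia q requires q at some successor in {a, c, e}.
      q holds at a, so Dia q is true at e.
    At e: Dia ((not p and p) and p) requires (not p and p) and p at some successor in {a, c, e}.
      At a: (not p and p) and p is false.
      At c: (not p and p) and p is false.
      At e: (not p and p) and p is false.
    So Dia ((not p and p) and p) is false at e.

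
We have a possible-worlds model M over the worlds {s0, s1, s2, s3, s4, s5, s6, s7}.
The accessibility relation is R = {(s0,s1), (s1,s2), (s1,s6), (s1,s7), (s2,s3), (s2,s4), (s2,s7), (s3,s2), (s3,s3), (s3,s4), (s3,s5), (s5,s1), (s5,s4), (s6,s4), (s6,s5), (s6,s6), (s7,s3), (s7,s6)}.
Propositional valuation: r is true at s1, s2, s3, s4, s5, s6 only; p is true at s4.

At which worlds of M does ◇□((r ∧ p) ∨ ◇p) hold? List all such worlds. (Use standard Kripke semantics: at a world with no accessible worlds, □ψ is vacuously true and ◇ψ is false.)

Recall that □ψ holds at a world iff ψ holds at every accessible world, and ◇ψ holds iff ψ holds at some accessible world.
Let φ = ◇□((r ∧ p) ∨ ◇p). Evaluate φ at each world:
  s0 (successors {s1}): φ is false.
  s1 (successors {s2, s6, s7}): φ is true.
  s2 (successors {s3, s4, s7}): φ is true.
  s3 (successors {s2, s3, s4, s5}): φ is true.
  s4 (successors ∅): φ is false.
  s5 (successors {s1, s4}): φ is true.
  s6 (successors {s4, s5, s6}): φ is true.
  s7 (successors {s3, s6}): φ is true.
For instance, at s6:
  At s6: ◇□((r ∧ p) ∨ ◇p) requires □((r ∧ p) ∨ ◇p) at some successor in {s4, s5, s6}.
    □((r ∧ p) ∨ ◇p) holds at s4, so ◇□((r ∧ p) ∨ ◇p) is true at s6.
      At s4: no accessible worlds, so □((r ∧ p) ∨ ◇p) holds vacuously.
Satisfying worlds: {s1, s2, s3, s5, s6, s7}

s1, s2, s3, s5, s6, s7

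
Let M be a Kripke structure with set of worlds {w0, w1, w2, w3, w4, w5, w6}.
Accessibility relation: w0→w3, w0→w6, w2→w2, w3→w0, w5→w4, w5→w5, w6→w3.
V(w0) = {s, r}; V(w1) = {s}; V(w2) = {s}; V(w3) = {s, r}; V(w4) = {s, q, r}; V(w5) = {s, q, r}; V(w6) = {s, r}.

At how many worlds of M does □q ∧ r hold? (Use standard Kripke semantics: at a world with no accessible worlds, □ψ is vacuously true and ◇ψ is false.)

2

Let φ = □q ∧ r. Evaluate φ at each world:
  w0 (successors {w3, w6}): φ is false.
  w1 (successors ∅): φ is false.
  w2 (successors {w2}): φ is false.
  w3 (successors {w0}): φ is false.
  w4 (successors ∅): φ is true.
  w5 (successors {w4, w5}): φ is true.
  w6 (successors {w3}): φ is false.
For instance, at w2:
  At w2: □q is false, r is false, so □q ∧ r is false.
    At w2: □q requires q at every successor {w2}.
      q fails at w2, so □q is false at w2.
Satisfying worlds: {w4, w5}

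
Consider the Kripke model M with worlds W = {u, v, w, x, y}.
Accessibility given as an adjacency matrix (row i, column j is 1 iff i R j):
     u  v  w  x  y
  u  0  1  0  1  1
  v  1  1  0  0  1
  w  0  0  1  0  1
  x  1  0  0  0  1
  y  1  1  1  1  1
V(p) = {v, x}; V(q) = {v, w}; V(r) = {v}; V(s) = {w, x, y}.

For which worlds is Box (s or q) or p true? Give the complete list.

u, v, w, x

Recall that Box ψ holds at a world iff ψ holds at every accessible world, and Dia ψ holds iff ψ holds at some accessible world.
Let φ = Box (s or q) or p. Evaluate φ at each world:
  u (successors {v, x, y}): φ is true.
  v (successors {u, v, y}): φ is true.
  w (successors {w, y}): φ is true.
  x (successors {u, y}): φ is true.
  y (successors {u, v, w, x, y}): φ is false.
For instance, at v:
  At v: Box (s or q) is false, p is true, so Box (s or q) or p is true.
    At v: Box (s or q) requires s or q at every successor {u, v, y}.
      s or q fails at u, so Box (s or q) is false at v.
Satisfying worlds: {u, v, w, x}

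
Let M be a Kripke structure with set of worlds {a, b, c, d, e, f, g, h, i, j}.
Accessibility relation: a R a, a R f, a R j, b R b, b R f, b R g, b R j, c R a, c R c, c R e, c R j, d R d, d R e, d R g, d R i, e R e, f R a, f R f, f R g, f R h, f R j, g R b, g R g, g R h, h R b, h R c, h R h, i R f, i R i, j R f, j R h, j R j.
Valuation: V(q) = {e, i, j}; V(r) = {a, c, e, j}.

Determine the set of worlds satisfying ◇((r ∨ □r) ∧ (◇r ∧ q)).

Let φ = ◇((r ∨ □r) ∧ (◇r ∧ q)). Evaluate φ at each world:
  a (successors {a, f, j}): φ is true.
  b (successors {b, f, g, j}): φ is true.
  c (successors {a, c, e, j}): φ is true.
  d (successors {d, e, g, i}): φ is true.
  e (successors {e}): φ is true.
  f (successors {a, f, g, h, j}): φ is true.
  g (successors {b, g, h}): φ is false.
  h (successors {b, c, h}): φ is false.
  i (successors {f, i}): φ is false.
  j (successors {f, h, j}): φ is true.
For instance, at b:
  At b: ◇((r ∨ □r) ∧ (◇r ∧ q)) requires (r ∨ □r) ∧ (◇r ∧ q) at some successor in {b, f, g, j}.
    (r ∨ □r) ∧ (◇r ∧ q) holds at j, so ◇((r ∨ □r) ∧ (◇r ∧ q)) is true at b.
      At j: r ∨ □r is true, ◇r ∧ q is true, so (r ∨ □r) ∧ (◇r ∧ q) is true.
Satisfying worlds: {a, b, c, d, e, f, j}

a, b, c, d, e, f, j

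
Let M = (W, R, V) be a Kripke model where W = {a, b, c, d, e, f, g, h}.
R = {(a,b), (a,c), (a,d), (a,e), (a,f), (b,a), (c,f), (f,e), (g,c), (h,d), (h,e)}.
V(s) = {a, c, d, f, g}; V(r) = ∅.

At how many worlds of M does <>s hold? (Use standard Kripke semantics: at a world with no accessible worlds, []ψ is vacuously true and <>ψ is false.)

Let φ = <>s. Evaluate φ at each world:
  a (successors {b, c, d, e, f}): φ is true.
  b (successors {a}): φ is true.
  c (successors {f}): φ is true.
  d (successors ∅): φ is false.
  e (successors ∅): φ is false.
  f (successors {e}): φ is false.
  g (successors {c}): φ is true.
  h (successors {d, e}): φ is true.
For instance, at g:
  At g: <>s requires s at some successor in {c}.
    s holds at c, so <>s is true at g.
Satisfying worlds: {a, b, c, g, h}

5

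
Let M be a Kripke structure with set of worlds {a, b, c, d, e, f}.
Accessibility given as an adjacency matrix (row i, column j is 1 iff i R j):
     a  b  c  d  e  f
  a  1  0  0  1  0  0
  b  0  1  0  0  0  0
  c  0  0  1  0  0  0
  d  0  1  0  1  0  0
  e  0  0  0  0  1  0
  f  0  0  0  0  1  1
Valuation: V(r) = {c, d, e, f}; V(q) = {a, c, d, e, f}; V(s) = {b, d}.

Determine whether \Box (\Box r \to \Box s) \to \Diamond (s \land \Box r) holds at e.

At e: \Box (\Box r \to \Box s) is false, \Diamond (s \land \Box r) is false, so \Box (\Box r \to \Box s) \to \Diamond (s \land \Box r) is true.
  At e: \Box (\Box r \to \Box s) requires \Box r \to \Box s at every successor {e}.
    \Box r \to \Box s fails at e, so \Box (\Box r \to \Box s) is false at e.
      At e: \Box r is true, \Box s is false, so \Box r \to \Box s is false.
  At e: \Diamond (s \land \Box r) requires s \land \Box r at some successor in {e}.
    At e: s \land \Box r is false.
  So \Diamond (s \land \Box r) is false at e.

Yes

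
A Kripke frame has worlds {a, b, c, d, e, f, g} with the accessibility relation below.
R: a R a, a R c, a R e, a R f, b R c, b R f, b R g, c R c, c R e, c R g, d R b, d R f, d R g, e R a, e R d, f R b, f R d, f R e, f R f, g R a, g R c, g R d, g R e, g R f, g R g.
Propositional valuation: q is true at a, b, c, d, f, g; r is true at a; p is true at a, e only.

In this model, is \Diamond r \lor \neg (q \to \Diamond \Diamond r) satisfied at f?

No

At f: \Diamond r is false, \neg (q \to \Diamond \Diamond r) is false, so \Diamond r \lor \neg (q \to \Diamond \Diamond r) is false.
  At f: \Diamond r requires r at some successor in {b, d, e, f}.
    At b: r is false.
    At d: r is false.
    At e: r is false.
    At f: r is false.
  So \Diamond r is false at f.
  At f: q \to \Diamond \Diamond r is true, so \neg (q \to \Diamond \Diamond r) is false.
    At f: q is true, \Diamond \Diamond r is true, so q \to \Diamond \Diamond r is true.
      At f: \Diamond \Diamond r requires \Diamond r at some successor in {b, d, e, f}.
        \Diamond r holds at e, so \Diamond \Diamond r is true at f.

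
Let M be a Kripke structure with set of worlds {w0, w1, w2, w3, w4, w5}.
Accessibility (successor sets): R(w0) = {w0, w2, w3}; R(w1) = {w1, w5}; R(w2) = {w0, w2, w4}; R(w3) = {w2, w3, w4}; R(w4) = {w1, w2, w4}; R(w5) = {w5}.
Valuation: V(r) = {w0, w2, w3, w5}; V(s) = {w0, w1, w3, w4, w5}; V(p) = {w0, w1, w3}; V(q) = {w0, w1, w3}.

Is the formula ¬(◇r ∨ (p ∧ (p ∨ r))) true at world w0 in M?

No

At w0: ◇r ∨ (p ∧ (p ∨ r)) is true, so ¬(◇r ∨ (p ∧ (p ∨ r))) is false.
  At w0: ◇r is true, p ∧ (p ∨ r) is true, so ◇r ∨ (p ∧ (p ∨ r)) is true.
    At w0: ◇r requires r at some successor in {w0, w2, w3}.
      r holds at w0, so ◇r is true at w0.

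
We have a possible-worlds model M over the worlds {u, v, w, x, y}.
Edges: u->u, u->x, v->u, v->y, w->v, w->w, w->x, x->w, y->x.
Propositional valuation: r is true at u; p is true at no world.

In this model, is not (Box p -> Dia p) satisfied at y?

No

At y: Box p -> Dia p is true, so not (Box p -> Dia p) is false.
  At y: Box p is false, Dia p is false, so Box p -> Dia p is true.
    At y: Box p requires p at every successor {x}.
      p fails at x, so Box p is false at y.
    At y: Dia p requires p at some successor in {x}.
      At x: p is false.
    So Dia p is false at y.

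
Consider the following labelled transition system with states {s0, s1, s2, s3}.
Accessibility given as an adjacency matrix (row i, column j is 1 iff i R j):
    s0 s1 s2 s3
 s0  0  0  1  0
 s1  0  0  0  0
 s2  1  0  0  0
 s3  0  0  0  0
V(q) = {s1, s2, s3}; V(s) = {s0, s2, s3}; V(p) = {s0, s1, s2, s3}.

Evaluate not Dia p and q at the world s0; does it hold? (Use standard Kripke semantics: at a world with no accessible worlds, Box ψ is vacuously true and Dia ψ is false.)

No

At s0: not Dia p is false, q is false, so not Dia p and q is false.
  At s0: Dia p is true, so not Dia p is false.
    At s0: Dia p requires p at some successor in {s2}.
      p holds at s2, so Dia p is true at s0.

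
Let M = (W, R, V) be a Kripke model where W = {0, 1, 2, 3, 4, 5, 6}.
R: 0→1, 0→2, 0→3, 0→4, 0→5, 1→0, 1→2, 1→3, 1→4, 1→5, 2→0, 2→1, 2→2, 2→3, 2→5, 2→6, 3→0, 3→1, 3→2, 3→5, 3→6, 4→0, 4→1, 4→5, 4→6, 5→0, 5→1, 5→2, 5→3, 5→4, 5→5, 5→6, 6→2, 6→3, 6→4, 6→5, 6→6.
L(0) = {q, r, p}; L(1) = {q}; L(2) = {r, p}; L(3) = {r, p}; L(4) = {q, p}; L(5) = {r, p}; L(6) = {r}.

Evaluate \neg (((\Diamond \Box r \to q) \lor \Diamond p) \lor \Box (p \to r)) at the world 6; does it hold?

No

At 6: ((\Diamond \Box r \to q) \lor \Diamond p) \lor \Box (p \to r) is true, so \neg (((\Diamond \Box r \to q) \lor \Diamond p) \lor \Box (p \to r)) is false.
  At 6: (\Diamond \Box r \to q) \lor \Diamond p is true, \Box (p \to r) is false, so ((\Diamond \Box r \to q) \lor \Diamond p) \lor \Box (p \to r) is true.
    At 6: \Diamond \Box r \to q is true, \Diamond p is true, so (\Diamond \Box r \to q) \lor \Diamond p is true.
      At 6: \Diamond \Box r is false, q is false, so \Diamond \Box r \to q is true.
      At 6: \Diamond p requires p at some successor in {2, 3, 4, 5, 6}.
        p holds at 2, so \Diamond p is true at 6.
    At 6: \Box (p \to r) requires p \to r at every successor {2, 3, 4, 5, 6}.
      p \to r fails at 4, so \Box (p \to r) is false at 6.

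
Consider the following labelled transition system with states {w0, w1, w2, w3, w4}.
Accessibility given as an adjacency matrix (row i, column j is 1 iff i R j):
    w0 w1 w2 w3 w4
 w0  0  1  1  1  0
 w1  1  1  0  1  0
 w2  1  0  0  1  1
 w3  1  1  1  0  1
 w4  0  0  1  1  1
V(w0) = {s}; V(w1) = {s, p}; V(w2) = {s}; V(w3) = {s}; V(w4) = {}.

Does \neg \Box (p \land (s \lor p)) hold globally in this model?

Yes

Let φ = \neg \Box (p \land (s \lor p)). Evaluate φ at each world:
  w0 (successors {w1, w2, w3}): φ is true.
  w1 (successors {w0, w1, w3}): φ is true.
  w2 (successors {w0, w3, w4}): φ is true.
  w3 (successors {w0, w1, w2, w4}): φ is true.
  w4 (successors {w2, w3, w4}): φ is true.
For instance, at w0:
  At w0: \Box (p \land (s \lor p)) is false, so \neg \Box (p \land (s \lor p)) is true.
    At w0: \Box (p \land (s \lor p)) requires p \land (s \lor p) at every successor {w1, w2, w3}.
      p \land (s \lor p) fails at w2, so \Box (p \land (s \lor p)) is false at w0.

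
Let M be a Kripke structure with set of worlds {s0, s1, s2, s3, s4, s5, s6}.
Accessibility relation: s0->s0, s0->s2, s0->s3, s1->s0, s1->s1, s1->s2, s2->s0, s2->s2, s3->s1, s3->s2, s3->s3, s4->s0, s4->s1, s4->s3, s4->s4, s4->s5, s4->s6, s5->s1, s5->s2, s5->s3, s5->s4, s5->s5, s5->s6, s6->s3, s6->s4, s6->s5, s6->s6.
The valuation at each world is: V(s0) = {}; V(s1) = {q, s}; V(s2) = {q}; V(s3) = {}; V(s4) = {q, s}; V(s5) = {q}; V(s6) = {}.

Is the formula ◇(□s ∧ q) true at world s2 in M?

No

At s2: ◇(□s ∧ q) requires □s ∧ q at some successor in {s0, s2}.
  At s0: □s ∧ q is false.
  At s2: □s ∧ q is false.
So ◇(□s ∧ q) is false at s2.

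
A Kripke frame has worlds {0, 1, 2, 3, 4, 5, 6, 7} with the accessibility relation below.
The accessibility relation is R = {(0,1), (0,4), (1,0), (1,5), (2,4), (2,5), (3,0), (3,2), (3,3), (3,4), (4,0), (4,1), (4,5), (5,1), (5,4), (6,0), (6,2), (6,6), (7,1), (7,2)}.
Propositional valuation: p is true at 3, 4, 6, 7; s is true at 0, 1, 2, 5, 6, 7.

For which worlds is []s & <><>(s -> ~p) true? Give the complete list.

1, 4, 6, 7

Let φ = []s & <><>(s -> ~p). Evaluate φ at each world:
  0 (successors {1, 4}): φ is false.
  1 (successors {0, 5}): φ is true.
  2 (successors {4, 5}): φ is false.
  3 (successors {0, 2, 3, 4}): φ is false.
  4 (successors {0, 1, 5}): φ is true.
  5 (successors {1, 4}): φ is false.
  6 (successors {0, 2, 6}): φ is true.
  7 (successors {1, 2}): φ is true.
For instance, at 5:
  At 5: []s is false, <><>(s -> ~p) is true, so []s & <><>(s -> ~p) is false.
    At 5: []s requires s at every successor {1, 4}.
      s fails at 4, so []s is false at 5.
    At 5: <><>(s -> ~p) requires <>(s -> ~p) at some successor in {1, 4}.
      <>(s -> ~p) holds at 1, so <><>(s -> ~p) is true at 5.
Satisfying worlds: {1, 4, 6, 7}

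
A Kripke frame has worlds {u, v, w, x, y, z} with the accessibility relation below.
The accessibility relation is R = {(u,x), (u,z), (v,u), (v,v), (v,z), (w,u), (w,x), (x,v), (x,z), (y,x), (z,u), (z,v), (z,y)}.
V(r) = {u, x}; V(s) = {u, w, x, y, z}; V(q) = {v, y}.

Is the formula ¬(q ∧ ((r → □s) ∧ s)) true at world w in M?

Yes

Recall that □ψ holds at a world iff ψ holds at every accessible world, and ◇ψ holds iff ψ holds at some accessible world.
At w: q ∧ ((r → □s) ∧ s) is false, so ¬(q ∧ ((r → □s) ∧ s)) is true.
  At w: q is false, (r → □s) ∧ s is true, so q ∧ ((r → □s) ∧ s) is false.
    At w: r → □s is true, s is true, so (r → □s) ∧ s is true.
      At w: r is false, □s is true, so r → □s is true.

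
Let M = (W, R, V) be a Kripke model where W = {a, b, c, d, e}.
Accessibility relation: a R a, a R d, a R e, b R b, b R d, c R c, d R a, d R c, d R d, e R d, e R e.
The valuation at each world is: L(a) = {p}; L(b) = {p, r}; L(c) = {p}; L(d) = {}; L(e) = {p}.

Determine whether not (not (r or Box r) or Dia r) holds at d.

At d: not (r or Box r) or Dia r is true, so not (not (r or Box r) or Dia r) is false.
  At d: not (r or Box r) is true, Dia r is false, so not (r or Box r) or Dia r is true.
    At d: r or Box r is false, so not (r or Box r) is true.
      At d: r is false, Box r is false, so r or Box r is false.
    At d: Dia r requires r at some successor in {a, c, d}.
      At a: r is false.
      At c: r is false.
      At d: r is false.
    So Dia r is false at d.

No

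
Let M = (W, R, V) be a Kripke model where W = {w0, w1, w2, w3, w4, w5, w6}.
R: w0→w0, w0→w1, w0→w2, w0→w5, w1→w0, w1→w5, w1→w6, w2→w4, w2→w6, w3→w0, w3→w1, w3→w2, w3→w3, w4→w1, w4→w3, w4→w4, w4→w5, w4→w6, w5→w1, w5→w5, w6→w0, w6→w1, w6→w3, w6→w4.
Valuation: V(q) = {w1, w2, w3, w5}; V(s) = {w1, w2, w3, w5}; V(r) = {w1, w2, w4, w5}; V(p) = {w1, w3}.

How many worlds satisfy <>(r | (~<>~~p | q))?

7

Let φ = <>(r | (~<>~~p | q)). Evaluate φ at each world:
  w0 (successors {w0, w1, w2, w5}): φ is true.
  w1 (successors {w0, w5, w6}): φ is true.
  w2 (successors {w4, w6}): φ is true.
  w3 (successors {w0, w1, w2, w3}): φ is true.
  w4 (successors {w1, w3, w4, w5, w6}): φ is true.
  w5 (successors {w1, w5}): φ is true.
  w6 (successors {w0, w1, w3, w4}): φ is true.
For instance, at w4:
  At w4: <>(r | (~<>~~p | q)) requires r | (~<>~~p | q) at some successor in {w1, w3, w4, w5, w6}.
    r | (~<>~~p | q) holds at w1, so <>(r | (~<>~~p | q)) is true at w4.
      At w1: r is true, ~<>~~p | q is true, so r | (~<>~~p | q) is true.
Satisfying worlds: {w0, w1, w2, w3, w4, w5, w6}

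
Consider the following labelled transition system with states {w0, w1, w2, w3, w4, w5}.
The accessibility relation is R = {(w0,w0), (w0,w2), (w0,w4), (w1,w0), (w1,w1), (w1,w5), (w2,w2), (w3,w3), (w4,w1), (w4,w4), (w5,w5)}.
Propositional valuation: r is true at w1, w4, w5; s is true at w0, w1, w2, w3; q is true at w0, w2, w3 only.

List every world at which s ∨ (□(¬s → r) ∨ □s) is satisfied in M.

w0, w1, w2, w3, w4, w5

Let φ = s ∨ (□(¬s → r) ∨ □s). Evaluate φ at each world:
  w0 (successors {w0, w2, w4}): φ is true.
  w1 (successors {w0, w1, w5}): φ is true.
  w2 (successors {w2}): φ is true.
  w3 (successors {w3}): φ is true.
  w4 (successors {w1, w4}): φ is true.
  w5 (successors {w5}): φ is true.
For instance, at w5:
  At w5: s is false, □(¬s → r) ∨ □s is true, so s ∨ (□(¬s → r) ∨ □s) is true.
    At w5: □(¬s → r) is true, □s is false, so □(¬s → r) ∨ □s is true.
      At w5: □(¬s → r) requires ¬s → r at every successor {w5}.
        At w5: ¬s → r is true.
      So □(¬s → r) is true at w5.
      At w5: □s requires s at every successor {w5}.
        s fails at w5, so □s is false at w5.
Satisfying worlds: {w0, w1, w2, w3, w4, w5}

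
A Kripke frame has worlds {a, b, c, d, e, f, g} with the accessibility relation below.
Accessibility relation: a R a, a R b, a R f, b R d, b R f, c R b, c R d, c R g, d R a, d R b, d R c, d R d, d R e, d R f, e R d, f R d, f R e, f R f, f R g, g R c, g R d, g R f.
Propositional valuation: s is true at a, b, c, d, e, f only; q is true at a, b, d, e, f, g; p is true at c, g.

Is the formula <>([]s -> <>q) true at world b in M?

At b: <>([]s -> <>q) requires []s -> <>q at some successor in {d, f}.
  []s -> <>q holds at d, so <>([]s -> <>q) is true at b.
    At d: []s is true, <>q is true, so []s -> <>q is true.
      At d: []s requires s at every successor {a, b, c, d, e, f}.
        At a: s is true.
        At b: s is true.
        At c: s is true.
        At d: s is true.
        At e: s is true.
        At f: s is true.
      So []s is true at d.
      At d: <>q requires q at some successor in {a, b, c, d, e, f}.
        q holds at a, so <>q is true at d.

Yes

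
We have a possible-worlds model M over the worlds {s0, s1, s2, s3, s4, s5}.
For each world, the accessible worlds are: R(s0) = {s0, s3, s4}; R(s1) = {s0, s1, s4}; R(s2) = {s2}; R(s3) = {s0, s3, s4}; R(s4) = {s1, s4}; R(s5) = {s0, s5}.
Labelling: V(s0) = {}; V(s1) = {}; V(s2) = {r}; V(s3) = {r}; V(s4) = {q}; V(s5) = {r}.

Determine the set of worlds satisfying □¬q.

Let φ = □¬q. Evaluate φ at each world:
  s0 (successors {s0, s3, s4}): φ is false.
  s1 (successors {s0, s1, s4}): φ is false.
  s2 (successors {s2}): φ is true.
  s3 (successors {s0, s3, s4}): φ is false.
  s4 (successors {s1, s4}): φ is false.
  s5 (successors {s0, s5}): φ is true.
For instance, at s3:
  At s3: □¬q requires ¬q at every successor {s0, s3, s4}.
    ¬q fails at s4, so □¬q is false at s3.
Satisfying worlds: {s2, s5}

s2, s5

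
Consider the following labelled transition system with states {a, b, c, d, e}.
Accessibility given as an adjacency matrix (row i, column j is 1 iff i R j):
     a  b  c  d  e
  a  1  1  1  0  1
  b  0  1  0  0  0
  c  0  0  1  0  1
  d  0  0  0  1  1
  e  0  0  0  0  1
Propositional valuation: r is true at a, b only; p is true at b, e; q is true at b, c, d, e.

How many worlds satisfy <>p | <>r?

Let φ = <>p | <>r. Evaluate φ at each world:
  a (successors {a, b, c, e}): φ is true.
  b (successors {b}): φ is true.
  c (successors {c, e}): φ is true.
  d (successors {d, e}): φ is true.
  e (successors {e}): φ is true.
For instance, at b:
  At b: <>p is true, <>r is true, so <>p | <>r is true.
    At b: <>p requires p at some successor in {b}.
      p holds at b, so <>p is true at b.
    At b: <>r requires r at some successor in {b}.
      r holds at b, so <>r is true at b.
Satisfying worlds: {a, b, c, d, e}

5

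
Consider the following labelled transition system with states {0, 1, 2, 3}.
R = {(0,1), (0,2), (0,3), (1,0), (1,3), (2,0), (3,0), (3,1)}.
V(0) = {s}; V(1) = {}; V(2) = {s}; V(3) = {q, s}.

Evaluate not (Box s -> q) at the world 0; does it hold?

At 0: Box s -> q is true, so not (Box s -> q) is false.
  At 0: Box s is false, q is false, so Box s -> q is true.
    At 0: Box s requires s at every successor {1, 2, 3}.
      s fails at 1, so Box s is false at 0.

No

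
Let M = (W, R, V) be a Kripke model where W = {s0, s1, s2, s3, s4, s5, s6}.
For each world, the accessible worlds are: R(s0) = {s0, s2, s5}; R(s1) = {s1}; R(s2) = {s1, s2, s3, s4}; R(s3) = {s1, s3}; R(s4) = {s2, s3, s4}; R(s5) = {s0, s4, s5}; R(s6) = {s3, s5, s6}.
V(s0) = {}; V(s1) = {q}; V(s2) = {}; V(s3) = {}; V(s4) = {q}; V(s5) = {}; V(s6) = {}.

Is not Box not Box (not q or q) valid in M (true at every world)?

Yes

Let φ = not Box not Box (not q or q). Evaluate φ at each world:
  s0 (successors {s0, s2, s5}): φ is true.
  s1 (successors {s1}): φ is true.
  s2 (successors {s1, s2, s3, s4}): φ is true.
  s3 (successors {s1, s3}): φ is true.
  s4 (successors {s2, s3, s4}): φ is true.
  s5 (successors {s0, s4, s5}): φ is true.
  s6 (successors {s3, s5, s6}): φ is true.
For instance, at s3:
  At s3: Box not Box (not q or q) is false, so not Box not Box (not q or q) is true.
    At s3: Box not Box (not q or q) requires not Box (not q or q) at every successor {s1, s3}.
      not Box (not q or q) fails at s1, so Box not Box (not q or q) is false at s3.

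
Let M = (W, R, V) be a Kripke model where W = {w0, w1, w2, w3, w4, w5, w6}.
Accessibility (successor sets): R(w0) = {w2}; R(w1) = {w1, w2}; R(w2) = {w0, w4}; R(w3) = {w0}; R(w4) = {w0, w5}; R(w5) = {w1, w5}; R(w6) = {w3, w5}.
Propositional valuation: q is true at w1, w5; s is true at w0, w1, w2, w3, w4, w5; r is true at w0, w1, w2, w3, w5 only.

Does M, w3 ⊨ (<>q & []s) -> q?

Yes

At w3: <>q & []s is false, q is false, so (<>q & []s) -> q is true.
  At w3: <>q is false, []s is true, so <>q & []s is false.
    At w3: <>q requires q at some successor in {w0}.
      At w0: q is false.
    So <>q is false at w3.
    At w3: []s requires s at every successor {w0}.
      At w0: s is true.
    So []s is true at w3.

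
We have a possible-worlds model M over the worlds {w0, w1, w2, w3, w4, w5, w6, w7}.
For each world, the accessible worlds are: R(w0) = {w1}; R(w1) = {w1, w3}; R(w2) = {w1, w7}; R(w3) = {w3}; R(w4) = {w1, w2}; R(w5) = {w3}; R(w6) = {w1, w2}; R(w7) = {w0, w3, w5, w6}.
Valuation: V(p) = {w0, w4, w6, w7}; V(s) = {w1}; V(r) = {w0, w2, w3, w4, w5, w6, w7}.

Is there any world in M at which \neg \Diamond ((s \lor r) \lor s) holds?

Let φ = \neg \Diamond ((s \lor r) \lor s). Evaluate φ at each world:
  w0 (successors {w1}): φ is false.
  w1 (successors {w1, w3}): φ is false.
  w2 (successors {w1, w7}): φ is false.
  w3 (successors {w3}): φ is false.
  w4 (successors {w1, w2}): φ is false.
  w5 (successors {w3}): φ is false.
  w6 (successors {w1, w2}): φ is false.
  w7 (successors {w0, w3, w5, w6}): φ is false.
For instance, at w6:
  At w6: \Diamond ((s \lor r) \lor s) is true, so \neg \Diamond ((s \lor r) \lor s) is false.
    At w6: \Diamond ((s \lor r) \lor s) requires (s \lor r) \lor s at some successor in {w1, w2}.
      (s \lor r) \lor s holds at w1, so \Diamond ((s \lor r) \lor s) is true at w6.

No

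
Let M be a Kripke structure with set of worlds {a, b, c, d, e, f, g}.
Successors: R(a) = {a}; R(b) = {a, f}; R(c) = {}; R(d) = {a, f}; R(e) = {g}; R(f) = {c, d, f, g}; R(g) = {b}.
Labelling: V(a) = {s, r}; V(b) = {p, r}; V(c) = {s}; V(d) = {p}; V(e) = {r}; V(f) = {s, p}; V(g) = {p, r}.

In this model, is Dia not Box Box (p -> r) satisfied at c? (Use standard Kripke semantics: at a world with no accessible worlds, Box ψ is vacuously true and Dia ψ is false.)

At c: no accessible worlds, so Dia not Box Box (p -> r) is false.

No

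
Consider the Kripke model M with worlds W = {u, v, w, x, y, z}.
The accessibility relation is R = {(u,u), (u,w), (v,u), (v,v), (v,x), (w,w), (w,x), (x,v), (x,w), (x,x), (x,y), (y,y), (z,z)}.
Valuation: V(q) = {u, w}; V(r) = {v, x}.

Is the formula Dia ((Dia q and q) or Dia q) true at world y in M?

At y: Dia ((Dia q and q) or Dia q) requires (Dia q and q) or Dia q at some successor in {y}.
  At y: (Dia q and q) or Dia q is false.
So Dia ((Dia q and q) or Dia q) is false at y.

No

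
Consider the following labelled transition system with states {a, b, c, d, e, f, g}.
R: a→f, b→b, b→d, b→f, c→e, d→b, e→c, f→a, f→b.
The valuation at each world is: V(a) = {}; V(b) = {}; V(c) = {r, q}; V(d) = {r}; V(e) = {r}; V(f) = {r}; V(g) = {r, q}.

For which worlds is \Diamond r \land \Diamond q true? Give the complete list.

Let φ = \Diamond r \land \Diamond q. Evaluate φ at each world:
  a (successors {f}): φ is false.
  b (successors {b, d, f}): φ is false.
  c (successors {e}): φ is false.
  d (successors {b}): φ is false.
  e (successors {c}): φ is true.
  f (successors {a, b}): φ is false.
  g (successors ∅): φ is false.
For instance, at a:
  At a: \Diamond r is true, \Diamond q is false, so \Diamond r \land \Diamond q is false.
    At a: \Diamond r requires r at some successor in {f}.
      r holds at f, so \Diamond r is true at a.
    At a: \Diamond q requires q at some successor in {f}.
      At f: q is false.
    So \Diamond q is false at a.
Satisfying worlds: {e}

e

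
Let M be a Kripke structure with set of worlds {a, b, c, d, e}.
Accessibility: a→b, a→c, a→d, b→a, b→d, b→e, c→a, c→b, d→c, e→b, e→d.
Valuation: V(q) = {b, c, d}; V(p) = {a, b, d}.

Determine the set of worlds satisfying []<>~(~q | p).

none

Recall that []ψ holds at a world iff ψ holds at every accessible world, and <>ψ holds iff ψ holds at some accessible world.
Let φ = []<>~(~q | p). Evaluate φ at each world:
  a (successors {b, c, d}): φ is false.
  b (successors {a, d, e}): φ is false.
  c (successors {a, b}): φ is false.
  d (successors {c}): φ is false.
  e (successors {b, d}): φ is false.
For instance, at d:
  At d: []<>~(~q | p) requires <>~(~q | p) at every successor {c}.
    <>~(~q | p) fails at c, so []<>~(~q | p) is false at d.
      At c: <>~(~q | p) requires ~(~q | p) at some successor in {a, b}.
        At a: ~(~q | p) is false.
        At b: ~(~q | p) is false.
      So <>~(~q | p) is false at c.
Satisfying worlds: none.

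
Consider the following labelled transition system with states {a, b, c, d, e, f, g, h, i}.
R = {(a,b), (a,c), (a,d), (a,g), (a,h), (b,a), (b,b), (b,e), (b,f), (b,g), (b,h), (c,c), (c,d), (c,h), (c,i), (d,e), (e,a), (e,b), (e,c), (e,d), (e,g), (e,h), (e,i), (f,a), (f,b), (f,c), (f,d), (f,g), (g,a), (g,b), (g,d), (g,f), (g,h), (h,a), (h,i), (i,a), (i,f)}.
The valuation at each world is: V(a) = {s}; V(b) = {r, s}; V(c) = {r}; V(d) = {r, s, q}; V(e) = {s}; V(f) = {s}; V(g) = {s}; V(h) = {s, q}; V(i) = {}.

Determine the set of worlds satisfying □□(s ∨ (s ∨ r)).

h, i

Recall that □ψ holds at a world iff ψ holds at every accessible world, and ◇ψ holds iff ψ holds at some accessible world.
Let φ = □□(s ∨ (s ∨ r)). Evaluate φ at each world:
  a (successors {b, c, d, g, h}): φ is false.
  b (successors {a, b, e, f, g, h}): φ is false.
  c (successors {c, d, h, i}): φ is false.
  d (successors {e}): φ is false.
  e (successors {a, b, c, d, g, h, i}): φ is false.
  f (successors {a, b, c, d, g}): φ is false.
  g (successors {a, b, d, f, h}): φ is false.
  h (successors {a, i}): φ is true.
  i (successors {a, f}): φ is true.
For instance, at g:
  At g: □□(s ∨ (s ∨ r)) requires □(s ∨ (s ∨ r)) at every successor {a, b, d, f, h}.
    □(s ∨ (s ∨ r)) fails at h, so □□(s ∨ (s ∨ r)) is false at g.
      At h: □(s ∨ (s ∨ r)) requires s ∨ (s ∨ r) at every successor {a, i}.
        s ∨ (s ∨ r) fails at i, so □(s ∨ (s ∨ r)) is false at h.
Satisfying worlds: {h, i}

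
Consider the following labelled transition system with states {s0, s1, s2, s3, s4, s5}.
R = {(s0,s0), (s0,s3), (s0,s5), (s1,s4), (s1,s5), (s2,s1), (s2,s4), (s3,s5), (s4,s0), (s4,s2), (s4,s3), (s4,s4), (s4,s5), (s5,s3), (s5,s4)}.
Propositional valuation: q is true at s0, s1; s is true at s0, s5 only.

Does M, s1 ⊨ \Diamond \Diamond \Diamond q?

At s1: \Diamond \Diamond \Diamond q requires \Diamond \Diamond q at some successor in {s4, s5}.
  \Diamond \Diamond q holds at s4, so \Diamond \Diamond \Diamond q is true at s1.
    At s4: \Diamond \Diamond q requires \Diamond q at some successor in {s0, s2, s3, s4, s5}.
      \Diamond q holds at s0, so \Diamond \Diamond q is true at s4.

Yes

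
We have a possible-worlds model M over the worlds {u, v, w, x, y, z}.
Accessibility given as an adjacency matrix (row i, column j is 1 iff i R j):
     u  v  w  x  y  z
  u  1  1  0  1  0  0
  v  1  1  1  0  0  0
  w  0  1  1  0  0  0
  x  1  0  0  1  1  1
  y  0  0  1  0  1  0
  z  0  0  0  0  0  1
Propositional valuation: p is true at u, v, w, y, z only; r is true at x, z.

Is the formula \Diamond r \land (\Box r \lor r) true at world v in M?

At v: \Diamond r is false, \Box r \lor r is false, so \Diamond r \land (\Box r \lor r) is false.
  At v: \Diamond r requires r at some successor in {u, v, w}.
    At u: r is false.
    At v: r is false.
    At w: r is false.
  So \Diamond r is false at v.
  At v: \Box r is false, r is false, so \Box r \lor r is false.
    At v: \Box r requires r at every successor {u, v, w}.
      r fails at u, so \Box r is false at v.

No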